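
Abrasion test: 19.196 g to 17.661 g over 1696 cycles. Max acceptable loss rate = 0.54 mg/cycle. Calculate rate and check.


Loss = 19.196 - 17.661 = 1.535 g
Rate = 1.535 g / 1696 cycles x 1000 = 0.905 mg/cycle
Max = 0.54 mg/cycle
Passes: No


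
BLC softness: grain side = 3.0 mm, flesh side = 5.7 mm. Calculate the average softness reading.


Average = (3.0 + 5.7) / 2
Average = 4.35 mm


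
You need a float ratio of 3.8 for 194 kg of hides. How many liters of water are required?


737.2 L

Water = hide weight x target ratio
Water = 194 x 3.8 = 737.2 L


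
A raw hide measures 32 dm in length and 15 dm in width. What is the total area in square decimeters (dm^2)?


Area = length x width
Area = 32 x 15 = 480 dm^2


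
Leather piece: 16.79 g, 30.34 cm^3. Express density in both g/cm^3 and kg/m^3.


0.553 g/cm^3
553 kg/m^3

Density = 16.79 / 30.34 = 0.553 g/cm^3
Convert: 0.553 x 1000 = 553 kg/m^3


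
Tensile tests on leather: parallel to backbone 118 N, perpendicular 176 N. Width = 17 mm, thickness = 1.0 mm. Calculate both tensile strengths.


Area = 17 x 1.0 = 17.0 mm^2
TS (parallel) = 118 / 17.0 = 6.94 N/mm^2
TS (perpendicular) = 176 / 17.0 = 10.35 N/mm^2


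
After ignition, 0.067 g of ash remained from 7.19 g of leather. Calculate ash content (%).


Ash% = 0.067 / 7.19 x 100
Ash% = 0.93%


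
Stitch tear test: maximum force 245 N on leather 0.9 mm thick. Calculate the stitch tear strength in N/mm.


Stitch tear strength = force / thickness
STS = 245 / 0.9 = 272.2 N/mm


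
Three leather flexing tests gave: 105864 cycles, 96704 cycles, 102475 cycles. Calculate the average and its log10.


Average = (105864 + 96704 + 102475) / 3 = 101681 cycles
log10(101681) = 5.01


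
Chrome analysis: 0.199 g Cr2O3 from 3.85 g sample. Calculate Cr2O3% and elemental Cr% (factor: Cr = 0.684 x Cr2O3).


Cr2O3% = 0.199 / 3.85 x 100 = 5.17%
Cr% = 5.17 x 0.684 = 3.54%


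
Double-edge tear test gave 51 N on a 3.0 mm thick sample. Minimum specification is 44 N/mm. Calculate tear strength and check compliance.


Tear strength = 51 / 3.0 = 17.0 N/mm
Required minimum = 44 N/mm
Compliant: No


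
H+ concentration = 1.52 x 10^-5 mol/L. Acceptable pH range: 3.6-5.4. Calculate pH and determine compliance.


pH = 4.82
Compliant: Yes


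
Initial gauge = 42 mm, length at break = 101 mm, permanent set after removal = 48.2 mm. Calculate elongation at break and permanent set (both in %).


Elongation at break = (101 - 42) / 42 x 100 = 140.5%
Permanent set = (48.2 - 42) / 42 x 100 = 14.8%


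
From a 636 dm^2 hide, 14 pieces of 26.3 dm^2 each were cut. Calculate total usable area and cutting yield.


Total usable = 14 x 26.3 = 368.2 dm^2
Yield = 368.2 / 636 x 100 = 57.9%


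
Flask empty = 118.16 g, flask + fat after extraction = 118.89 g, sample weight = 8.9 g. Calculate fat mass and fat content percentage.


Fat mass = 0.73 g
Fat content = 8.2%

Fat mass = 118.89 - 118.16 = 0.73 g
Fat% = 0.73 / 8.9 x 100 = 8.2%


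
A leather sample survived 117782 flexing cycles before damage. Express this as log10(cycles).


5.07


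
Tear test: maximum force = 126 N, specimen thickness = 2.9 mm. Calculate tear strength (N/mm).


43.4 N/mm

Tear strength = force / thickness
Tear = 126 / 2.9 = 43.4 N/mm


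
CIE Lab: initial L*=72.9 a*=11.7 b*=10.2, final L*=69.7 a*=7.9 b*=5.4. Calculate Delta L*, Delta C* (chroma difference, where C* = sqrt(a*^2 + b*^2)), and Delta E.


Delta L* = -3.2
Delta C* = -5.95
Delta E = 6.91


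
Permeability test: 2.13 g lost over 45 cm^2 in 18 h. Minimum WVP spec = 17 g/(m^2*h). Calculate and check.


WVP = 2.13 / (45 x 18) x 10000 = 26.30 g/(m^2*h)
Minimum: 17 g/(m^2*h)
Meets spec: Yes


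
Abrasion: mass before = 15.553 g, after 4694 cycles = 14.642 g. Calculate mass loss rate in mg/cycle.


0.194 mg/cycle

Mass loss = 15.553 - 14.642 = 0.911 g
Rate = 0.911 / 4694 x 1000 = 0.194 mg/cycle


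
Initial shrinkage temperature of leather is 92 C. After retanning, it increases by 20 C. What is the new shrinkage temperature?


New Ts = 92 + 20 = 112 C


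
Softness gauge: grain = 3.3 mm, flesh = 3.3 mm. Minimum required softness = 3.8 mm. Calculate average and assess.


Average softness = 3.30 mm
Meets requirement: No

Average = (3.3 + 3.3) / 2 = 3.30 mm
Minimum = 3.8 mm
Meets requirement: No


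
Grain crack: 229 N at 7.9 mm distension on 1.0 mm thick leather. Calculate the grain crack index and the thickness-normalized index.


Crack index = 29.0 N/mm
Normalized index = 29.0 N/mm per mm

Crack index = 229 / 7.9 = 29.0 N/mm
Normalized = 29.0 / 1.0 = 29.0 N/mm per mm


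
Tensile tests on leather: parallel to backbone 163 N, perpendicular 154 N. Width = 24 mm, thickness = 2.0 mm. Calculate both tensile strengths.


Area = 24 x 2.0 = 48.0 mm^2
TS (parallel) = 163 / 48.0 = 3.40 N/mm^2
TS (perpendicular) = 154 / 48.0 = 3.21 N/mm^2


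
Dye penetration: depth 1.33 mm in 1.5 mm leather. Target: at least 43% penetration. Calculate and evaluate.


Penetration = 88.7%
Meets target: Yes


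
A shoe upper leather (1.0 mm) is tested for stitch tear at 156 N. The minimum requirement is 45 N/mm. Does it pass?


STS = 156 / 1.0 = 156.0 N/mm
Minimum required: 45 N/mm
Passes: Yes


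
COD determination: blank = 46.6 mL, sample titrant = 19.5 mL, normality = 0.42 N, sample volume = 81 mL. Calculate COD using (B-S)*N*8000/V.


COD = (46.6 - 19.5) x 0.42 x 8000 / 81
COD = 27.1 x 0.42 x 8000 / 81
COD = 1124.1 mg/L


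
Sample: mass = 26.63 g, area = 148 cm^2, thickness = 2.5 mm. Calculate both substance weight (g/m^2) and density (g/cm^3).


Substance weight = 1799.3 g/m^2
Density = 0.720 g/cm^3

SW = 26.63 / 148 x 10000 = 1799.3 g/m^2
Volume = 148 x 2.5 / 10 = 37.00 cm^3
Density = 26.63 / 37.00 = 0.720 g/cm^3


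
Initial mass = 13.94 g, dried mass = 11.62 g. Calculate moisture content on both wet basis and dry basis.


Wet basis = 16.6%
Dry basis = 20.0%


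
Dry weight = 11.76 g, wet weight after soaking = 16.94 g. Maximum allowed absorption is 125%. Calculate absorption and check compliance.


WA = (16.94 - 11.76) / 11.76 x 100 = 44.0%
Maximum allowed: 125%
Compliant: Yes


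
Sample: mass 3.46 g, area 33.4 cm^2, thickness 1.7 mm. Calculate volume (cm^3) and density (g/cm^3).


Volume = 5.678 cm^3
Density = 0.609 g/cm^3

Thickness in cm = 1.7 / 10 = 0.17 cm
Volume = 33.4 x 0.17 = 5.678 cm^3
Density = 3.46 / 5.678 = 0.609 g/cm^3


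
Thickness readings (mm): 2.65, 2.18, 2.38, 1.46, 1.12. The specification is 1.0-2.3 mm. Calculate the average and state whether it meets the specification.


Average = 1.96 mm
Within specification: Yes

Sum = 9.79
Average = 9.79 / 5 = 1.96 mm
Specification range: 1.0 to 2.3 mm
Within spec: Yes


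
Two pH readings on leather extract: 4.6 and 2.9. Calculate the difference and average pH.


Difference = 1.7
Average pH = 3.75

Difference = |4.6 - 2.9| = 1.7
Average = (4.6 + 2.9) / 2 = 3.75


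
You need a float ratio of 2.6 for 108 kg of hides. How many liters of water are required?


280.8 L


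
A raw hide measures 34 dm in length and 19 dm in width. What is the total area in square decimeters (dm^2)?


646 dm^2


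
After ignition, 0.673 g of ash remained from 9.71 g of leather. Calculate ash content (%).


6.93%


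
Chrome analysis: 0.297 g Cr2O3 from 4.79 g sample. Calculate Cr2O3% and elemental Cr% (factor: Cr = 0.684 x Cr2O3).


Cr2O3 = 6.20%
Cr = 4.24%


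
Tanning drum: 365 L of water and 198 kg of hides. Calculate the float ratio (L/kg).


1.8


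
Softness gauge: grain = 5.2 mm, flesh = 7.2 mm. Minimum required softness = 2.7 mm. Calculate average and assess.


Average = (5.2 + 7.2) / 2 = 6.20 mm
Minimum = 2.7 mm
Meets requirement: Yes


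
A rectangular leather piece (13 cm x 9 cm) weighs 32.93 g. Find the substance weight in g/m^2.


2814.5 g/m^2

Area = 13 x 9 = 117 cm^2
SW = 32.93 / 117 x 10000 = 2814.5 g/m^2


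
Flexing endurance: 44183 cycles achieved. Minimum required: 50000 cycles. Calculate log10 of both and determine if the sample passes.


Achieved: log10 = 4.65
Required: log10 = 4.70
Passes: No

log10(44183) = 4.65
log10(50000) = 4.70
Passes: No


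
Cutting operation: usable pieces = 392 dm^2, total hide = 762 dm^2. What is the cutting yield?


Yield = usable / total x 100
Yield = 392 / 762 x 100 = 51.4%


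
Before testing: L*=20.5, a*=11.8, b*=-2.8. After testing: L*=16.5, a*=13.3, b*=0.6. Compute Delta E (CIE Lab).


Delta E = 5.46

dL = 16.5 - 20.5 = -4.0
da = 13.3 - 11.8 = 1.5
db = 0.6 - (-2.8) = 3.4
dE = sqrt((-4.0)^2 + (1.5)^2 + (3.4)^2) = 5.46


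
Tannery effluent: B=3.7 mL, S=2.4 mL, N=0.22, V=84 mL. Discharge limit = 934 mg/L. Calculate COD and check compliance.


COD = 27.2 mg/L
Compliant: Yes

COD = (3.7 - 2.4) x 0.22 x 8000 / 84 = 27.2 mg/L
Limit: 934 mg/L
Compliant: Yes


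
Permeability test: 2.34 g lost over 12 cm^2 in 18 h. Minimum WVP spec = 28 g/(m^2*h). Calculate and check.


WVP = 108.33 g/(m^2*h)
Meets specification: Yes


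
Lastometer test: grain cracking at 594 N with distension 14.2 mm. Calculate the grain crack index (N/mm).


Grain crack index = force / distension
Index = 594 / 14.2 = 41.8 N/mm


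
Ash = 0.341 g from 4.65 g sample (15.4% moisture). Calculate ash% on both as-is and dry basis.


As-is ash% = 0.341 / 4.65 x 100 = 7.33%
Dry mass = 4.65 x (100 - 15.4) / 100 = 3.9339 g
Dry-basis ash% = 0.341 / 3.9339 x 100 = 8.67%


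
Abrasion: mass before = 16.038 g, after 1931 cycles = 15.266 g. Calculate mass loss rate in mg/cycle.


0.400 mg/cycle

Mass loss = 16.038 - 15.266 = 0.772 g
Rate = 0.772 / 1931 x 1000 = 0.400 mg/cycle


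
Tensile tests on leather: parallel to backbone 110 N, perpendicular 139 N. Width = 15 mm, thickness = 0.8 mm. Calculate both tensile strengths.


Parallel = 9.17 N/mm^2
Perpendicular = 11.58 N/mm^2

Area = 15 x 0.8 = 12.0 mm^2
TS (parallel) = 110 / 12.0 = 9.17 N/mm^2
TS (perpendicular) = 139 / 12.0 = 11.58 N/mm^2


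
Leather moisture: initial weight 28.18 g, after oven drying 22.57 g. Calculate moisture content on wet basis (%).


19.9%


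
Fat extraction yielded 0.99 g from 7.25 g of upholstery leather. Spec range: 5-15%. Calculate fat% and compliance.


Fat content = 13.7%
Compliant: Yes

Fat% = 0.99 / 7.25 x 100 = 13.7%
Spec range: 5-15%
Compliant: Yes


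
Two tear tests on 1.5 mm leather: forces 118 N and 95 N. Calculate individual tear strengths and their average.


Tear 1 = 78.7 N/mm
Tear 2 = 63.3 N/mm
Average = 71.0 N/mm

Tear 1 = 118 / 1.5 = 78.7 N/mm
Tear 2 = 95 / 1.5 = 63.3 N/mm
Average = (78.7 + 63.3) / 2 = 71.0 N/mm


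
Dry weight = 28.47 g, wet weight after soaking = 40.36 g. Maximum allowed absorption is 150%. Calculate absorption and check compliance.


Absorption = 41.8%
Compliant: Yes


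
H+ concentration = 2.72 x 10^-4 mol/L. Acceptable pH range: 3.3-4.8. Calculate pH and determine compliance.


pH = -log10(2.72 x 10^-4) = 3.57
Range: 3.3 to 4.8
Compliant: Yes


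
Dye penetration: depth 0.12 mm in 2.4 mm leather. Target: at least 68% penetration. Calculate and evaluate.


Penetration = 0.12 / 2.4 x 100 = 5.0%
Target: 68%
Meets target: No


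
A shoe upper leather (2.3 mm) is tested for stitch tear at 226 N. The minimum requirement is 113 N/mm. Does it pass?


STS = 226 / 2.3 = 98.3 N/mm
Minimum required: 113 N/mm
Passes: No


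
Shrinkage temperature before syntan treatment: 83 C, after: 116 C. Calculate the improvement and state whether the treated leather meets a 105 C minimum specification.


Improvement = 33 C
Meets 105 C spec: Yes

Improvement = 116 - 83 = 33 C
Spec check: 116 C >= 105 C? Yes


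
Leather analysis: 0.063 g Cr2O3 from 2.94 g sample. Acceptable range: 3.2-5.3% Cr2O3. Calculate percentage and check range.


Cr2O3% = 0.063 / 2.94 x 100 = 2.14%
Acceptable range: 3.2 to 5.3%
Within range: No


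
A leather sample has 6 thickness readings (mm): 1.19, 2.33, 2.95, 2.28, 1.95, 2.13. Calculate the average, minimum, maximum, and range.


Average = 2.14 mm
Min = 1.19 mm
Max = 2.95 mm
Range = 1.76 mm


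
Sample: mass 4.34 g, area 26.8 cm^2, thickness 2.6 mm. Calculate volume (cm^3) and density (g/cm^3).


Volume = 6.968 cm^3
Density = 0.623 g/cm^3

Thickness in cm = 2.6 / 10 = 0.26 cm
Volume = 26.8 x 0.26 = 6.968 cm^3
Density = 4.34 / 6.968 = 0.623 g/cm^3


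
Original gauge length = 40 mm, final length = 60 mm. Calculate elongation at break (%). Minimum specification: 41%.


Extension = 60 - 40 = 20 mm
Elongation = 20 / 40 x 100 = 50.0%
Minimum required: 41%
Meets specification: Yes


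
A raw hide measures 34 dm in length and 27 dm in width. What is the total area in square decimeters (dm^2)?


Area = length x width
Area = 34 x 27 = 918 dm^2


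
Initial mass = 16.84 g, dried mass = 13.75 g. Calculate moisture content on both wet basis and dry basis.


Wet basis = 18.3%
Dry basis = 22.5%


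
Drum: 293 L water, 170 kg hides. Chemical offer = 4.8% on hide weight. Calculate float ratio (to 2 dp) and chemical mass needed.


Float ratio = 1.72
Chemical needed = 8.16 kg

Float ratio = 293 / 170 = 1.72
Chemical = 170 x 4.8 / 100 = 8.16 kg


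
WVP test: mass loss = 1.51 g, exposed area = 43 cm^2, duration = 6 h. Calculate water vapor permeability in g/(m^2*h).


WVP = mass_loss / (area x time) x 10000
WVP = 1.51 / (43 x 6) x 10000
WVP = 1.51 / 258 x 10000 = 58.53 g/(m^2*h)


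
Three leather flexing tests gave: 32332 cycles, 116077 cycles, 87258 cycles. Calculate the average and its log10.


Average = 78556 cycles
log10 = 4.90

Average = (32332 + 116077 + 87258) / 3 = 78556 cycles
log10(78556) = 4.90


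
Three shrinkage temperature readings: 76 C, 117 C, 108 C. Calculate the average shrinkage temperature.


100.3 C

Average = (76 + 117 + 108) / 3
Average = 301 / 3 = 100.3 C


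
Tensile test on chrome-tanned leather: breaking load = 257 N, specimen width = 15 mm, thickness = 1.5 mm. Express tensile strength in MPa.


11.42 MPa

Cross-section = 15 x 1.5 = 22.5 mm^2
TS = 257 / 22.5 = 11.42 MPa
(1 N/mm^2 = 1 MPa)


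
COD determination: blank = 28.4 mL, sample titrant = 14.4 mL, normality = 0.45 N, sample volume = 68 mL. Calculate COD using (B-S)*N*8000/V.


741.2 mg/L


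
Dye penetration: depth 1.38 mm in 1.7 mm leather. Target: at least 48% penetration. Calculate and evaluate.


Penetration = 1.38 / 1.7 x 100 = 81.2%
Target: 48%
Meets target: Yes


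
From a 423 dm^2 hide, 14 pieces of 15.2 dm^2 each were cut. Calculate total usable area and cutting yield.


Usable area = 212.8 dm^2
Yield = 50.3%


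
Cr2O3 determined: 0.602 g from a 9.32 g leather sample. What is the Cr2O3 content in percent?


Cr2O3% = 0.602 / 9.32 x 100
Cr2O3% = 6.46%


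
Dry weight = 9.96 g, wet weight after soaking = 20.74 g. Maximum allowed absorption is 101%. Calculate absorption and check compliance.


Absorption = 108.2%
Compliant: No


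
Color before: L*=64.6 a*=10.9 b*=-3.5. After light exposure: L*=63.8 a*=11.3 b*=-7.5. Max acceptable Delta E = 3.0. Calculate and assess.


dL = -0.8, da = 0.4, db = -4.0
dE = sqrt((-0.8)^2 + (0.4)^2 + (-4.0)^2) = 4.10
Max = 3.0
Passes: No


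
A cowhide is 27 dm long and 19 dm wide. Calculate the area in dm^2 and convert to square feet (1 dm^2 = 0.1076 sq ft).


Area = 27 x 19 = 513 dm^2
Conversion: 513 x 0.1076 = 55.20 sq ft


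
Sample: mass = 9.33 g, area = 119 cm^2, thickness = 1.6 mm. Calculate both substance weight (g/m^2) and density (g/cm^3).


SW = 9.33 / 119 x 10000 = 784.0 g/m^2
Volume = 119 x 1.6 / 10 = 19.04 cm^3
Density = 9.33 / 19.04 = 0.490 g/cm^3


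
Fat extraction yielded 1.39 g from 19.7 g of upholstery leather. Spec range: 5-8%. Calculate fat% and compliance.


Fat% = 1.39 / 19.7 x 100 = 7.1%
Spec range: 5-8%
Compliant: Yes


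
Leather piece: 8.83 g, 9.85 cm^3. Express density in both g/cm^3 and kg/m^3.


0.896 g/cm^3
896 kg/m^3

Density = 8.83 / 9.85 = 0.896 g/cm^3
Convert: 0.896 x 1000 = 896 kg/m^3


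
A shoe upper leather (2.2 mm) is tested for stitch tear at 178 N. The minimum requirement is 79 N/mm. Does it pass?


STS = 80.9 N/mm
Passes: Yes


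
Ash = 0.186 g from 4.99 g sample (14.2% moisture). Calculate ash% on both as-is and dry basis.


As-is ash = 3.73%
Dry-basis ash = 4.34%


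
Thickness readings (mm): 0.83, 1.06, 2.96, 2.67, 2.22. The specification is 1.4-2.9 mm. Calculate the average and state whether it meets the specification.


Average = 1.95 mm
Within specification: Yes


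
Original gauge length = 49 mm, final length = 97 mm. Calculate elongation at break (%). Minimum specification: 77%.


Elongation = 98.0%
Meets spec: Yes

Extension = 97 - 49 = 48 mm
Elongation = 48 / 49 x 100 = 98.0%
Minimum required: 77%
Meets specification: Yes


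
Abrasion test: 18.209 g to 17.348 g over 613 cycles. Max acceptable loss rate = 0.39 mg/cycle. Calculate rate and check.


Loss = 18.209 - 17.348 = 0.861 g
Rate = 0.861 g / 613 cycles x 1000 = 1.405 mg/cycle
Max = 0.39 mg/cycle
Passes: No


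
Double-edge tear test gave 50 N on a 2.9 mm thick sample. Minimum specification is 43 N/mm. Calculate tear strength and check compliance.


Tear strength = 50 / 2.9 = 17.2 N/mm
Required minimum = 43 N/mm
Compliant: No


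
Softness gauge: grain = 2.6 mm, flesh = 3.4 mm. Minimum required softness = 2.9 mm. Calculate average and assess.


Average = (2.6 + 3.4) / 2 = 3.00 mm
Minimum = 2.9 mm
Meets requirement: Yes


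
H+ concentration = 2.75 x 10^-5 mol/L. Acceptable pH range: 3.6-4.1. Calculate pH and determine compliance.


pH = -log10(2.75 x 10^-5) = 4.56
Range: 3.6 to 4.1
Compliant: No


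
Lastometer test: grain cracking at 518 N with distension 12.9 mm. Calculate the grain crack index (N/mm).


40.2 N/mm

Grain crack index = force / distension
Index = 518 / 12.9 = 40.2 N/mm


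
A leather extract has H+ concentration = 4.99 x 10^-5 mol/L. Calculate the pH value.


pH = -log10[H+]
pH = -log10(4.99 x 10^-5) = 4.30


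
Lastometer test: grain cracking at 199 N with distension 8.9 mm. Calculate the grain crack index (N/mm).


Grain crack index = force / distension
Index = 199 / 8.9 = 22.4 N/mm


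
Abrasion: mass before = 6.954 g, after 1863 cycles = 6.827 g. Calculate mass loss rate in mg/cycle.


0.068 mg/cycle

Mass loss = 6.954 - 6.827 = 0.127 g
Rate = 0.127 / 1863 x 1000 = 0.068 mg/cycle


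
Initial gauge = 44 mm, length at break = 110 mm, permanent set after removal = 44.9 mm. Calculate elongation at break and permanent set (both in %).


Elongation at break = 150.0%
Permanent set = 2.0%

Elongation at break = (110 - 44) / 44 x 100 = 150.0%
Permanent set = (44.9 - 44) / 44 x 100 = 2.0%


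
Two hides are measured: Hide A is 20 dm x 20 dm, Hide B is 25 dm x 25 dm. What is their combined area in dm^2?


1025 dm^2


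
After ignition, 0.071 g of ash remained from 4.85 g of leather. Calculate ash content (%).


1.46%


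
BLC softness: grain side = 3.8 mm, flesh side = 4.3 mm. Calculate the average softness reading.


Average = (3.8 + 4.3) / 2
Average = 4.05 mm


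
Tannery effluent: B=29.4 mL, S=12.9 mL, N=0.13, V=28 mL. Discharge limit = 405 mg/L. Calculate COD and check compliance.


COD = 612.9 mg/L
Compliant: No

COD = (29.4 - 12.9) x 0.13 x 8000 / 28 = 612.9 mg/L
Limit: 405 mg/L
Compliant: No


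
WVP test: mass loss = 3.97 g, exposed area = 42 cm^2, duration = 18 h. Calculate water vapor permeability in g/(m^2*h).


WVP = mass_loss / (area x time) x 10000
WVP = 3.97 / (42 x 18) x 10000
WVP = 3.97 / 756 x 10000 = 52.51 g/(m^2*h)


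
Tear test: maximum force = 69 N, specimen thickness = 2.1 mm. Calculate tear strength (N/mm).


Tear strength = force / thickness
Tear = 69 / 2.1 = 32.9 N/mm


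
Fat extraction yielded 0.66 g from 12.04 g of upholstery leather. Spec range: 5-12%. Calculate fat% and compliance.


Fat% = 0.66 / 12.04 x 100 = 5.5%
Spec range: 5-12%
Compliant: Yes


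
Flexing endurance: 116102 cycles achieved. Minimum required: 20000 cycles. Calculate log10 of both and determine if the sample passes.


log10(116102) = 5.06
log10(20000) = 4.30
Passes: Yes


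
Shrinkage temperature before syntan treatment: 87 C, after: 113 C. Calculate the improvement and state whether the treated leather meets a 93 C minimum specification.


Improvement = 26 C
Meets 93 C spec: Yes

Improvement = 113 - 87 = 26 C
Spec check: 113 C >= 93 C? Yes


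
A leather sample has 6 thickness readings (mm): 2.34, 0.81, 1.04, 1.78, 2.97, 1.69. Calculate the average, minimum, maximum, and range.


Sum = 10.63
Average = 10.63 / 6 = 1.77 mm
Minimum = 0.81 mm
Maximum = 2.97 mm
Range = 2.97 - 0.81 = 2.16 mm


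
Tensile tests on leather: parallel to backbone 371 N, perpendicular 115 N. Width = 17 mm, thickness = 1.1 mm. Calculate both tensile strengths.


Parallel = 19.84 N/mm^2
Perpendicular = 6.15 N/mm^2


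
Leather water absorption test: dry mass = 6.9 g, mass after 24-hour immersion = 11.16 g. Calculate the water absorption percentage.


61.7%


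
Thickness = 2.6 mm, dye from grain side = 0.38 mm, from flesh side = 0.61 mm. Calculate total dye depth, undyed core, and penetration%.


Total dyed = 0.99 mm
Undyed core = 1.61 mm
Penetration = 38.1%


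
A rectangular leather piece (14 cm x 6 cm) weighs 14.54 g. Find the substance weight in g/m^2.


1731.0 g/m^2

Area = 14 x 6 = 84 cm^2
SW = 14.54 / 84 x 10000 = 1731.0 g/m^2


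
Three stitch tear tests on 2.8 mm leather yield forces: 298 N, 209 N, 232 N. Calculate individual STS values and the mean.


STS1 = 106.4 N/mm
STS2 = 74.6 N/mm
STS3 = 82.9 N/mm
Mean = 88.0 N/mm


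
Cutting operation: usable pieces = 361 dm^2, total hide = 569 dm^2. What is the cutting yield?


63.4%


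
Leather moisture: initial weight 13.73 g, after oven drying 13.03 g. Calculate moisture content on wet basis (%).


5.1%

Moisture = 13.73 - 13.03 = 0.70 g
MC = 0.70 / 13.73 x 100 = 5.1%


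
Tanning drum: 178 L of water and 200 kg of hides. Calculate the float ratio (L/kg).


Float ratio = water / hide weight
Ratio = 178 / 200 = 0.9


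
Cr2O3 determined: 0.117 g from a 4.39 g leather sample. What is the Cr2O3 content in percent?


2.67%


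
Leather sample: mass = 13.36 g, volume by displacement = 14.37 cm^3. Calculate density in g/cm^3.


0.930 g/cm^3


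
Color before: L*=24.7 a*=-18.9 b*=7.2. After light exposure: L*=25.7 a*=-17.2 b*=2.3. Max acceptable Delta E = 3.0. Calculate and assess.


dL = 1.0, da = 1.7, db = -4.9
dE = sqrt((1.0)^2 + (1.7)^2 + (-4.9)^2) = 5.28
Max = 3.0
Passes: No


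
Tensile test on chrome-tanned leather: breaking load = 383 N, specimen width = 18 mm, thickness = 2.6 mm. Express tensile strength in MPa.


Cross-section = 18 x 2.6 = 46.8 mm^2
TS = 383 / 46.8 = 8.18 MPa
(1 N/mm^2 = 1 MPa)


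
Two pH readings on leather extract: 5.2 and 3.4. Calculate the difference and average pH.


Difference = 1.8
Average pH = 4.30

Difference = |5.2 - 3.4| = 1.8
Average = (5.2 + 3.4) / 2 = 4.30


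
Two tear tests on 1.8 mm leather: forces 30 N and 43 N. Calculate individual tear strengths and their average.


Tear 1 = 30 / 1.8 = 16.7 N/mm
Tear 2 = 43 / 1.8 = 23.9 N/mm
Average = (16.7 + 23.9) / 2 = 20.3 N/mm


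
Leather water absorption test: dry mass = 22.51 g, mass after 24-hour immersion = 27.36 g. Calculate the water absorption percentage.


Water absorbed = 27.36 - 22.51 = 4.85 g
WA% = 4.85 / 22.51 x 100 = 21.5%


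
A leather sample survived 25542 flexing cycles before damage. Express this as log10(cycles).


4.41


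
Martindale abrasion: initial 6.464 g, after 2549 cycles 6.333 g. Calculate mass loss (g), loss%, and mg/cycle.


Loss = 6.464 - 6.333 = 0.131 g
Loss% = 0.131 / 6.464 x 100 = 2.03%
Rate = 0.131 / 2549 x 1000 = 0.051 mg/cycle


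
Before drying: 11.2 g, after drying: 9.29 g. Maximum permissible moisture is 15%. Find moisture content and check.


MC = (11.2 - 9.29) / 11.2 x 100 = 17.1%
Maximum: 15%
Acceptable: No


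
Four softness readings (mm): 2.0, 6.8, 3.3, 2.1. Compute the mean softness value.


3.55 mm

Sum = 2.0 + 6.8 + 3.3 + 2.1
Mean = 14.2 / 4 = 3.55 mm


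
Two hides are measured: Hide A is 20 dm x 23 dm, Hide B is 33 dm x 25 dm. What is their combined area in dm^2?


Hide A area = 20 x 23 = 460 dm^2
Hide B area = 33 x 25 = 825 dm^2
Total = 460 + 825 = 1285 dm^2


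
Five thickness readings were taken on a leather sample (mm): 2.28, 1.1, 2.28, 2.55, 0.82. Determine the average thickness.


Sum = 2.28 + 1.1 + 2.28 + 2.55 + 0.82 = 9.03
Average = 9.03 / 5 = 1.81 mm


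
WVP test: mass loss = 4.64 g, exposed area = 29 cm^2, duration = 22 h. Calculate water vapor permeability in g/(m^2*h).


72.73 g/(m^2*h)

WVP = mass_loss / (area x time) x 10000
WVP = 4.64 / (29 x 22) x 10000
WVP = 4.64 / 638 x 10000 = 72.73 g/(m^2*h)


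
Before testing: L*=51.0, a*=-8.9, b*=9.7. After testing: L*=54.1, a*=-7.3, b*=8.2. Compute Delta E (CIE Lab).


dL = 54.1 - 51.0 = 3.1
da = -7.3 - (-8.9) = 1.6
db = 8.2 - 9.7 = -1.5
dE = sqrt((3.1)^2 + (1.6)^2 + (-1.5)^2) = 3.80


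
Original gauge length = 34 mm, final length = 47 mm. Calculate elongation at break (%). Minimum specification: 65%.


Extension = 47 - 34 = 13 mm
Elongation = 13 / 34 x 100 = 38.2%
Minimum required: 65%
Meets specification: No


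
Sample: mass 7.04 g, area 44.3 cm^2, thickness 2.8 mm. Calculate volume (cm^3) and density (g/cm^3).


Volume = 12.404 cm^3
Density = 0.568 g/cm^3


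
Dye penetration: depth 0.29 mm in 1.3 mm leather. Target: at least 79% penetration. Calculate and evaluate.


Penetration = 22.3%
Meets target: No

Penetration = 0.29 / 1.3 x 100 = 22.3%
Target: 79%
Meets target: No


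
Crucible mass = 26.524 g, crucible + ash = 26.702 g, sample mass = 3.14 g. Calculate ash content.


Ash mass = 0.178 g
Ash content = 5.67%


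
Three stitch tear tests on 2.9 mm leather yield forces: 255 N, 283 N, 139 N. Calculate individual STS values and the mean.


STS1 = 255 / 2.9 = 87.9 N/mm
STS2 = 283 / 2.9 = 97.6 N/mm
STS3 = 139 / 2.9 = 47.9 N/mm
Mean = (87.9 + 97.6 + 47.9) / 3 = 77.8 N/mm


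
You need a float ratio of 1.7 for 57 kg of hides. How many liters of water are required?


Water = hide weight x target ratio
Water = 57 x 1.7 = 96.9 L


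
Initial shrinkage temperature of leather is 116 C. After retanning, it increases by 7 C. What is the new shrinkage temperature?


New Ts = 116 + 7 = 123 C


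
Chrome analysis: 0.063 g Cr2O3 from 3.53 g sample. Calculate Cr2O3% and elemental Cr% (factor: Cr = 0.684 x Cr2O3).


Cr2O3% = 0.063 / 3.53 x 100 = 1.78%
Cr% = 1.78 x 0.684 = 1.22%


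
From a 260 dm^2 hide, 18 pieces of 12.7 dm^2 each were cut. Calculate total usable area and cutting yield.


Total usable = 18 x 12.7 = 228.6 dm^2
Yield = 228.6 / 260 x 100 = 87.9%


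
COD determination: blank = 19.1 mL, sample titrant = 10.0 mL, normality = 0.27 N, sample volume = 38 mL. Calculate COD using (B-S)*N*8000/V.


COD = (19.1 - 10.0) x 0.27 x 8000 / 38
COD = 9.1 x 0.27 x 8000 / 38
COD = 517.3 mg/L


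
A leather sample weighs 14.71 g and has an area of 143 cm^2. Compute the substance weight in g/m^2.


Substance weight = mass / area x 10000
SW = 14.71 / 143 x 10000
SW = 1028.7 g/m^2


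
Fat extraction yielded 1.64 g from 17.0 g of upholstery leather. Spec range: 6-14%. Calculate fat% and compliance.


Fat content = 9.6%
Compliant: Yes


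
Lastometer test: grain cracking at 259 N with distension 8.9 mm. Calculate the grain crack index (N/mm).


Grain crack index = force / distension
Index = 259 / 8.9 = 29.1 N/mm


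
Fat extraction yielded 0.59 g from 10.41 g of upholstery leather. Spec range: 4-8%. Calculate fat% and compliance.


Fat content = 5.7%
Compliant: Yes


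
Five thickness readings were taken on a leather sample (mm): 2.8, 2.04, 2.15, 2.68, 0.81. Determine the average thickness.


Sum = 2.8 + 2.04 + 2.15 + 2.68 + 0.81 = 10.48
Average = 10.48 / 5 = 2.10 mm


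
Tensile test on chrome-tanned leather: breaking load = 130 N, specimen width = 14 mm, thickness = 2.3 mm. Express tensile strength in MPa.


4.04 MPa

Cross-section = 14 x 2.3 = 32.2 mm^2
TS = 130 / 32.2 = 4.04 MPa
(1 N/mm^2 = 1 MPa)


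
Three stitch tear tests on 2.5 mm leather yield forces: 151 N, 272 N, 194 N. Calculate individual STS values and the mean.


STS1 = 151 / 2.5 = 60.4 N/mm
STS2 = 272 / 2.5 = 108.8 N/mm
STS3 = 194 / 2.5 = 77.6 N/mm
Mean = (60.4 + 108.8 + 77.6) / 3 = 82.3 N/mm


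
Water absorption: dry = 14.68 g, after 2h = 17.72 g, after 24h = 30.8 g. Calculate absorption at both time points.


WA (2h) = (17.72 - 14.68) / 14.68 x 100 = 20.7%
WA (24h) = (30.8 - 14.68) / 14.68 x 100 = 109.8%


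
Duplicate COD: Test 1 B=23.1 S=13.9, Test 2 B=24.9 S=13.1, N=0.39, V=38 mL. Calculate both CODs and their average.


COD1 = 755.4 mg/L
COD2 = 968.8 mg/L
Average = 862.1 mg/L

COD1 = (23.1 - 13.9) x 0.39 x 8000 / 38 = 755.4 mg/L
COD2 = (24.9 - 13.1) x 0.39 x 8000 / 38 = 968.8 mg/L
Average = (755.4 + 968.8) / 2 = 862.1 mg/L


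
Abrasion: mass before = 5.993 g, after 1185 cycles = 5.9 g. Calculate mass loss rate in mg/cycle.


0.078 mg/cycle

Mass loss = 5.993 - 5.9 = 0.093 g
Rate = 0.093 / 1185 x 1000 = 0.078 mg/cycle


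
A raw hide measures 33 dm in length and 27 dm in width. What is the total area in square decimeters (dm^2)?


891 dm^2

Area = length x width
Area = 33 x 27 = 891 dm^2


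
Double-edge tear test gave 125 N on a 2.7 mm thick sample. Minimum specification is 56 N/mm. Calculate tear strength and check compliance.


Tear strength = 46.3 N/mm
Compliant: No

Tear strength = 125 / 2.7 = 46.3 N/mm
Required minimum = 56 N/mm
Compliant: No


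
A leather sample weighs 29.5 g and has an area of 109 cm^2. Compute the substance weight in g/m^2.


Substance weight = mass / area x 10000
SW = 29.5 / 109 x 10000
SW = 2706.4 g/m^2


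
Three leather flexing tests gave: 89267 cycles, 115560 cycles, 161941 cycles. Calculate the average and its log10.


Average = 122256 cycles
log10 = 5.09


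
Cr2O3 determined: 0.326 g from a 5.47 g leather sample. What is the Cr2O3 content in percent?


5.96%

Cr2O3% = 0.326 / 5.47 x 100
Cr2O3% = 5.96%


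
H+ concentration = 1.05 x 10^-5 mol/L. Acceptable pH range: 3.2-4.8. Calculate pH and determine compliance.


pH = 4.98
Compliant: No

pH = -log10(1.05 x 10^-5) = 4.98
Range: 3.2 to 4.8
Compliant: No


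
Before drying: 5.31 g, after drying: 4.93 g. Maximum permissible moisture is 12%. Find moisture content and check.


MC = (5.31 - 4.93) / 5.31 x 100 = 7.2%
Maximum: 12%
Acceptable: Yes


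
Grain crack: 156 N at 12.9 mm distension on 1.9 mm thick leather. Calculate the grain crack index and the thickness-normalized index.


Crack index = 156 / 12.9 = 12.1 N/mm
Normalized = 12.1 / 1.9 = 6.4 N/mm per mm


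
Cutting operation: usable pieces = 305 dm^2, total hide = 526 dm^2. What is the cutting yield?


58.0%

Yield = usable / total x 100
Yield = 305 / 526 x 100 = 58.0%


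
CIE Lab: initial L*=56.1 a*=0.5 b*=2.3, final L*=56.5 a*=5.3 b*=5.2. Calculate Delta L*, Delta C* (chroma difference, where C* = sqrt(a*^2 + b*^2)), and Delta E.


Delta L* = 0.4
Delta C* = 5.07
Delta E = 5.62

Delta L* = 56.5 - 56.1 = 0.4
C1* = sqrt((0.5)^2 + (2.3)^2) = 2.354
C2* = sqrt((5.3)^2 + (5.2)^2) = 7.425
Delta C* = 7.425 - 2.354 = 5.07
Delta E = sqrt((0.4)^2 + (4.8)^2 + (2.9)^2) = 5.62


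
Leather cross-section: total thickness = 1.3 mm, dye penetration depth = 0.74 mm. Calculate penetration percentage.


56.9%

Penetration% = 0.74 / 1.3 x 100
Penetration = 56.9%


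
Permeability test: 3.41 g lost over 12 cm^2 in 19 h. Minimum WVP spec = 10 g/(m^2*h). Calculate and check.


WVP = 3.41 / (12 x 19) x 10000 = 149.56 g/(m^2*h)
Minimum: 10 g/(m^2*h)
Meets spec: Yes


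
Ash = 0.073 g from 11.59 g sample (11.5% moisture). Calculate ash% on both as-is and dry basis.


As-is ash = 0.63%
Dry-basis ash = 0.71%

As-is ash% = 0.073 / 11.59 x 100 = 0.63%
Dry mass = 11.59 x (100 - 11.5) / 100 = 10.25715 g
Dry-basis ash% = 0.073 / 10.25715 x 100 = 0.71%


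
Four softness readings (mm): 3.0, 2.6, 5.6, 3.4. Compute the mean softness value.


Sum = 3.0 + 2.6 + 5.6 + 3.4
Mean = 14.6 / 4 = 3.65 mm


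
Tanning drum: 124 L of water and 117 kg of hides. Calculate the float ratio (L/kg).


Float ratio = water / hide weight
Ratio = 124 / 117 = 1.1


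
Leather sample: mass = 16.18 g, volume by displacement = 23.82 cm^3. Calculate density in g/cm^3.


Density = mass / volume
Density = 16.18 / 23.82 = 0.679 g/cm^3


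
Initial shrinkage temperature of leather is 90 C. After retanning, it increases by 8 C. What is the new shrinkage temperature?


98 C


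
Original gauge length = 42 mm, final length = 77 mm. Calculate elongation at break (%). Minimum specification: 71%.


Extension = 77 - 42 = 35 mm
Elongation = 35 / 42 x 100 = 83.3%
Minimum required: 71%
Meets specification: Yes


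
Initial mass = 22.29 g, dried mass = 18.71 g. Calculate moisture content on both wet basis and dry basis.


Wet basis = 16.1%
Dry basis = 19.1%

Moisture lost = 22.29 - 18.71 = 3.58 g
Wet basis MC = 3.58 / 22.29 x 100 = 16.1%
Dry basis MC = 3.58 / 18.71 x 100 = 19.1%


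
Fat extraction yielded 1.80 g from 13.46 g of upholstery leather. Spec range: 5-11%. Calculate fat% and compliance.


Fat% = 1.80 / 13.46 x 100 = 13.4%
Spec range: 5-11%
Compliant: No


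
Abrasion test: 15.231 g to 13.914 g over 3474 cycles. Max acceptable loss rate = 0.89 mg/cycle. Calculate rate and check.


Rate = 0.379 mg/cycle
Passes: Yes

Loss = 15.231 - 13.914 = 1.317 g
Rate = 1.317 g / 3474 cycles x 1000 = 0.379 mg/cycle
Max = 0.89 mg/cycle
Passes: Yes


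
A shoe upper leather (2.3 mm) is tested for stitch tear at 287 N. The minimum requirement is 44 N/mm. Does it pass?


STS = 287 / 2.3 = 124.8 N/mm
Minimum required: 44 N/mm
Passes: Yes


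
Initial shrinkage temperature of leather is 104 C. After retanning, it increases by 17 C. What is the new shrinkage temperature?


121 C

New Ts = 104 + 17 = 121 C


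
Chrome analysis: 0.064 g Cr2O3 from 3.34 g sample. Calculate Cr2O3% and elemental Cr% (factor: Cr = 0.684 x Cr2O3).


Cr2O3 = 1.92%
Cr = 1.31%


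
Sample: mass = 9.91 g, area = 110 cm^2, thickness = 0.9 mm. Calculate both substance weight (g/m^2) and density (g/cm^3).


SW = 9.91 / 110 x 10000 = 900.9 g/m^2
Volume = 110 x 0.9 / 10 = 9.90 cm^3
Density = 9.91 / 9.90 = 1.001 g/cm^3


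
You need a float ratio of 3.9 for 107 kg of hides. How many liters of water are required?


417.3 L


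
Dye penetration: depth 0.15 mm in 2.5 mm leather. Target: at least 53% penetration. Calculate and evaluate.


Penetration = 0.15 / 2.5 x 100 = 6.0%
Target: 53%
Meets target: No


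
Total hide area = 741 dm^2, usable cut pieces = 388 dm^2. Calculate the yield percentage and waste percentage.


Yield = 52.4%
Waste = 47.6%

Yield = 388 / 741 x 100 = 52.4%
Waste = 741 - 388 = 353 dm^2
Waste% = 100 - 52.4 = 47.6%


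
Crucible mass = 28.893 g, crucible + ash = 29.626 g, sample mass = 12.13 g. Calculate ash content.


Ash mass = 0.733 g
Ash content = 6.04%

Ash mass = 29.626 - 28.893 = 0.733 g
Ash% = 0.733 / 12.13 x 100 = 6.04%


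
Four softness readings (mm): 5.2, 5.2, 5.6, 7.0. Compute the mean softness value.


Sum = 5.2 + 5.2 + 5.6 + 7.0
Mean = 23.0 / 4 = 5.75 mm


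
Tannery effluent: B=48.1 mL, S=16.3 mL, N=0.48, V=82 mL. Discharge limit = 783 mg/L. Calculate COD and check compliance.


COD = 1489.2 mg/L
Compliant: No

COD = (48.1 - 16.3) x 0.48 x 8000 / 82 = 1489.2 mg/L
Limit: 783 mg/L
Compliant: No


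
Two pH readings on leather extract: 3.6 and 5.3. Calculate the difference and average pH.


Difference = |3.6 - 5.3| = 1.7
Average = (3.6 + 5.3) / 2 = 4.45


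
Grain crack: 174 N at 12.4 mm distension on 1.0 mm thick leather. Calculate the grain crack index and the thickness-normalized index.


Crack index = 14.0 N/mm
Normalized index = 14.0 N/mm per mm


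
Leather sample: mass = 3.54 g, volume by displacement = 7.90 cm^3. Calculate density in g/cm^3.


Density = mass / volume
Density = 3.54 / 7.90 = 0.448 g/cm^3


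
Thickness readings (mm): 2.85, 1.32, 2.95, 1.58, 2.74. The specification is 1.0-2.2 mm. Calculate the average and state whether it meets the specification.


Average = 2.29 mm
Within specification: No

Sum = 11.44
Average = 11.44 / 5 = 2.29 mm
Specification range: 1.0 to 2.2 mm
Within spec: No


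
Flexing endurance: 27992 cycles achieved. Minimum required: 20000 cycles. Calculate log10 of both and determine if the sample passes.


Achieved: log10 = 4.45
Required: log10 = 4.30
Passes: Yes


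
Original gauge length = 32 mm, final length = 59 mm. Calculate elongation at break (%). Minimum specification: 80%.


Extension = 59 - 32 = 27 mm
Elongation = 27 / 32 x 100 = 84.4%
Minimum required: 80%
Meets specification: Yes


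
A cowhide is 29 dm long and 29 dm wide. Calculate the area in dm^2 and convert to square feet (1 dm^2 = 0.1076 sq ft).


Area = 29 x 29 = 841 dm^2
Conversion: 841 x 0.1076 = 90.49 sq ft


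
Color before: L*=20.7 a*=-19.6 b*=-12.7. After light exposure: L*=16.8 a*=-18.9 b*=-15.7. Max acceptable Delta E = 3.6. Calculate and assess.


dL = -3.9, da = 0.7, db = -3.0
dE = sqrt((-3.9)^2 + (0.7)^2 + (-3.0)^2) = 4.97
Max = 3.6
Passes: No


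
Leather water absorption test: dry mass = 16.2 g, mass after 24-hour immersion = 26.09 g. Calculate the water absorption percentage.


Water absorbed = 26.09 - 16.2 = 9.89 g
WA% = 9.89 / 16.2 x 100 = 61.0%


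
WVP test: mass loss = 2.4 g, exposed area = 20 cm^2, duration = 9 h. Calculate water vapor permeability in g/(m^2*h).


133.33 g/(m^2*h)

WVP = mass_loss / (area x time) x 10000
WVP = 2.4 / (20 x 9) x 10000
WVP = 2.4 / 180 x 10000 = 133.33 g/(m^2*h)


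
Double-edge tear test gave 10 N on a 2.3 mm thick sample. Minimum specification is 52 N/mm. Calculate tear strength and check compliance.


Tear strength = 10 / 2.3 = 4.3 N/mm
Required minimum = 52 N/mm
Compliant: No


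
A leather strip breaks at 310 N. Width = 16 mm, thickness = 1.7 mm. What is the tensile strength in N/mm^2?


11.40 N/mm^2


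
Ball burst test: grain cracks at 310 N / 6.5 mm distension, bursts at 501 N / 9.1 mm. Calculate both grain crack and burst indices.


Crack index = 47.7 N/mm
Burst index = 55.1 N/mm

Crack index = 310 / 6.5 = 47.7 N/mm
Burst index = 501 / 9.1 = 55.1 N/mm


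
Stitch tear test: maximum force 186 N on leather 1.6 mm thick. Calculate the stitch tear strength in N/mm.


Stitch tear strength = force / thickness
STS = 186 / 1.6 = 116.3 N/mm


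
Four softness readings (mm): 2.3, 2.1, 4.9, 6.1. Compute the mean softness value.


Sum = 2.3 + 2.1 + 4.9 + 6.1
Mean = 15.4 / 4 = 3.85 mm


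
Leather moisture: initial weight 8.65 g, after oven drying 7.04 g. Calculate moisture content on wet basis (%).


Moisture = 8.65 - 7.04 = 1.61 g
MC = 1.61 / 8.65 x 100 = 18.6%


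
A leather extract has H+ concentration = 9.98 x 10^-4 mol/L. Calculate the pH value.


pH = -log10[H+]
pH = -log10(9.98 x 10^-4) = 3.00


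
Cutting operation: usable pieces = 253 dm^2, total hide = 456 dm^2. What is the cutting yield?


Yield = usable / total x 100
Yield = 253 / 456 x 100 = 55.5%


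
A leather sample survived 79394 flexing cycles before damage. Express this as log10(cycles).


4.90

log10(79394) = 4.90
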